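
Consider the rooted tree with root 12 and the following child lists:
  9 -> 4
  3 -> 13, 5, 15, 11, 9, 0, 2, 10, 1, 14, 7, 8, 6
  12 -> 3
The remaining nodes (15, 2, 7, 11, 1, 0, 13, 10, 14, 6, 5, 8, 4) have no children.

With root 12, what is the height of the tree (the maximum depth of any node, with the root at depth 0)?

4 sits deepest: 12 – 3 – 9 – 4 — 3 edges from the root.

3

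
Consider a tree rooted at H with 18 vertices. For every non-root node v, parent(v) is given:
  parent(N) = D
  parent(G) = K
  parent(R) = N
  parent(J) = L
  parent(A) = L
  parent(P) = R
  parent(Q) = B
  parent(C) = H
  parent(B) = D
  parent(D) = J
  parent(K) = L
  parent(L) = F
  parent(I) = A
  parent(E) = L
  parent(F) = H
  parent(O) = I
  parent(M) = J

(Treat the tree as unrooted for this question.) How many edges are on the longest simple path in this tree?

Starting from P, a farthest node is O at distance 8.
One longest path: P-R-N-D-J-L-A-I-O.
So the diameter is 8.

8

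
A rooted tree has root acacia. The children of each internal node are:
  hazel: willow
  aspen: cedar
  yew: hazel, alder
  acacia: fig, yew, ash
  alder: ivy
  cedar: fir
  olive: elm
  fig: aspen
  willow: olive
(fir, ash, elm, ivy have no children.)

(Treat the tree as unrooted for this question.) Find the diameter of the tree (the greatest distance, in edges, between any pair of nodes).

9

A longest path is fir – cedar – aspen – fig – acacia – yew – hazel – willow – olive – elm, with 9 edges.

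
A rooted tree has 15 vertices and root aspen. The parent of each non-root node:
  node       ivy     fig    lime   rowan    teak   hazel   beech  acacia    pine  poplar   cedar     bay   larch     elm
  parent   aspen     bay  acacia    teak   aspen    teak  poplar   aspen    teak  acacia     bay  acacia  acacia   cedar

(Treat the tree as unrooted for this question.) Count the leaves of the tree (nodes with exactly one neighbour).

Exactly 9 nodes have a single neighbour: beech, elm, fig, hazel, ivy, larch, lime, pine, rowan.

9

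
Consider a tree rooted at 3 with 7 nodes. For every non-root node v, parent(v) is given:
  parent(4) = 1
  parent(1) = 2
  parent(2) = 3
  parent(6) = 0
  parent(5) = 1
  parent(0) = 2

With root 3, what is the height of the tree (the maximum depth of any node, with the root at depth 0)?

3

4 sits deepest: 3–2–1–4 — 3 edges from the root.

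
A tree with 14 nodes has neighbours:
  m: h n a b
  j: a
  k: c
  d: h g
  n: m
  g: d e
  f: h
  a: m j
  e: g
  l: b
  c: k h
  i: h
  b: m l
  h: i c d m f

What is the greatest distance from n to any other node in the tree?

5

The node farthest from n is e, via n – m – h – d – g – e — 5 edges.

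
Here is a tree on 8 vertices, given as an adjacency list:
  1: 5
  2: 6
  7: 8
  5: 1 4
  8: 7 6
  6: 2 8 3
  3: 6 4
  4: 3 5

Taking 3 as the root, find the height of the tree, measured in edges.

3

7 sits deepest: 3 – 6 – 8 – 7 — 3 edges from the root.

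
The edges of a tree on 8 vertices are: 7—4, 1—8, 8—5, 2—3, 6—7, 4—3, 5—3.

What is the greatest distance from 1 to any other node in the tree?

6

A farthest node from 1 is 6.
The path 1 – 8 – 5 – 3 – 4 – 7 – 6 has 6 edges.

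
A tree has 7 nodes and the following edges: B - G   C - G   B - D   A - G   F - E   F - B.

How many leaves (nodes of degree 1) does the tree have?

4

Degree-1 nodes: A, C, D, E — 4 of them.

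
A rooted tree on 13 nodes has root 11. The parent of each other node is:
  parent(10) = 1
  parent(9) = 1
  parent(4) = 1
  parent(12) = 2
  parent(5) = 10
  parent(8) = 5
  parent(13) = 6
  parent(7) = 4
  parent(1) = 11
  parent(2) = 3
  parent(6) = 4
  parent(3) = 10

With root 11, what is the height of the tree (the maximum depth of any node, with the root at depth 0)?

The longest root-to-leaf path is 11 – 1 – 10 – 3 – 2 – 12 (5 edges).

5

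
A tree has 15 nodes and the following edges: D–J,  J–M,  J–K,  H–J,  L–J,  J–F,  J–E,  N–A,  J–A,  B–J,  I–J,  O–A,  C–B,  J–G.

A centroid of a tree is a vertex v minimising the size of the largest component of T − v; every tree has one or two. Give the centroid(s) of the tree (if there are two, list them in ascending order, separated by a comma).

If J is removed the pieces have sizes 3, 2, 1, 1, 1, 1, 1, 1, 1, 1, 1, all ≤ ⌊15/2⌋ = 7.
No neighbour of J does as well, so J is the unique centroid.

J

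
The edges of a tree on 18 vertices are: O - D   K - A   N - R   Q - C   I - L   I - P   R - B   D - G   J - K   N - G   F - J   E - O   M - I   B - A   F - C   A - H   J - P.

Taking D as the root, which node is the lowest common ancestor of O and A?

D

Path O→root: O D; path A→root: A B R N G D.
First common node: D.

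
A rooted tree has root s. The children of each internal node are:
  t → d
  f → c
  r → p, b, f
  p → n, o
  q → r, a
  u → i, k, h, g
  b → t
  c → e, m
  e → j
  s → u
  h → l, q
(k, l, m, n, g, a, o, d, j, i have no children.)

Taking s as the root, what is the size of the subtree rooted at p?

3

Descendants of p (including itself): p, n, o. That's 3.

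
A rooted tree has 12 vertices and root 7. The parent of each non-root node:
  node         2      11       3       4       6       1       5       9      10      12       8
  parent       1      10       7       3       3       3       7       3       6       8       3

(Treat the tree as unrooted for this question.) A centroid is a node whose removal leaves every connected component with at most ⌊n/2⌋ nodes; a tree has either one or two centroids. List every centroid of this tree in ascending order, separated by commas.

3

Removing 3 splits the tree into components of sizes 3, 2, 2, 2, 1, 1; the largest is 3 ≤ ⌊12/2⌋ = 6.
No neighbour of 3 does as well, so 3 is the unique centroid.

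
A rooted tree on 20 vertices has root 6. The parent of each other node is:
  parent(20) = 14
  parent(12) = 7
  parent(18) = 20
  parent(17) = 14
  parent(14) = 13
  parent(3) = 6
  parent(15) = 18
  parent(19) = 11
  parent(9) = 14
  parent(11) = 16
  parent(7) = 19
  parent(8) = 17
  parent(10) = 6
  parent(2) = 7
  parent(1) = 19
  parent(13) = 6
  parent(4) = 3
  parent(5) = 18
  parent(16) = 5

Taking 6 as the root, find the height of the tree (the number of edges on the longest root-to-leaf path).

10

The longest root-to-leaf path is 6-13-14-20-18-5-16-11-19-7-2 (10 edges).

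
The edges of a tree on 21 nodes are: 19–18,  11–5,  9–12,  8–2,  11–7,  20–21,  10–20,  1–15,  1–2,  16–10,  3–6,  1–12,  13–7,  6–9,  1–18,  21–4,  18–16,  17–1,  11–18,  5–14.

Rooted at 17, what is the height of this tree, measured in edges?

7

A deepest node is 4, reached by 17 → 1 → 18 → 16 → 10 → 20 → 21 → 4.
That path has 7 edges, so the height is 7.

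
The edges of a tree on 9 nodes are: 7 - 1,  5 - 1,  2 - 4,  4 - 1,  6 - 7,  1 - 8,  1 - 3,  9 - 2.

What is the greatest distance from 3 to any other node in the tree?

4

A farthest node from 3 is 9.
The path 3 – 1 – 4 – 2 – 9 has 4 edges.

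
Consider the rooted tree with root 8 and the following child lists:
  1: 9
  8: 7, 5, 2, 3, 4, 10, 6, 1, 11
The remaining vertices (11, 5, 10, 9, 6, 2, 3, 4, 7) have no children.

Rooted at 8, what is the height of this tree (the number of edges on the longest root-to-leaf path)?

2

9 sits deepest: 8-1-9 — 2 edges from the root.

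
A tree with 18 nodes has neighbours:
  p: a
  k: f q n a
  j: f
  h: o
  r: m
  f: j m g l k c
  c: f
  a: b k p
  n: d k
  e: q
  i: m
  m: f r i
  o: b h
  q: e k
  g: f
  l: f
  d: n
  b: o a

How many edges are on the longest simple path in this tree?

7

BFS from h reaches r last, at distance 7; BFS from r confirms no node is farther.
Path: h–o–b–a–k–f–m–r.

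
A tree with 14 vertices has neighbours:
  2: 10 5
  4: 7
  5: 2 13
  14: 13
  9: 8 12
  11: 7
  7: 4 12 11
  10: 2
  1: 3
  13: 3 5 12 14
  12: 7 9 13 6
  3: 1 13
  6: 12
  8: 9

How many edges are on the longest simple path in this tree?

A longest path is 10 - 2 - 5 - 13 - 12 - 7 - 11, with 6 edges.

6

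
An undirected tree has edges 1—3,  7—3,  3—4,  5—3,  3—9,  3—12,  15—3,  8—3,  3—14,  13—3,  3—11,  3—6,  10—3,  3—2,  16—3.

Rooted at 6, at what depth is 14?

Climbing from 14 to the root: 14 → 3 → 6. That's 2 steps.

2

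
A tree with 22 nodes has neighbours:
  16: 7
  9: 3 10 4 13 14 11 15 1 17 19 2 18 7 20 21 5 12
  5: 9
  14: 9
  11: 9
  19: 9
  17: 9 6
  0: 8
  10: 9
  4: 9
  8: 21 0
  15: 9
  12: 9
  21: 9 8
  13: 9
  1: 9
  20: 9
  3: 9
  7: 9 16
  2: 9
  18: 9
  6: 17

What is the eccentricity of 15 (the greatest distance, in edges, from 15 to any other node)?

The node farthest from 15 is 0, via 15 – 9 – 21 – 8 – 0 — 4 edges.

4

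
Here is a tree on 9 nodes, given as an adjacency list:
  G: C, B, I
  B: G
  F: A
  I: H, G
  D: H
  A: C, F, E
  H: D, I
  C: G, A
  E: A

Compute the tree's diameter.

A longest path is D–H–I–G–C–A–F, with 6 edges.

6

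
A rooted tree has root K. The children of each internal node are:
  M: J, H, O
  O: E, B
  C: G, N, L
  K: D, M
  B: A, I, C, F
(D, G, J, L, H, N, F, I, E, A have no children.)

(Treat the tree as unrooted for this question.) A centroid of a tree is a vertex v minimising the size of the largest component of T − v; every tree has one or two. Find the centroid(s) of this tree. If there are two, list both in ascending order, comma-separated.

Removing B splits the tree into components of sizes 7, 4, 1, 1, 1; the largest is 7 ≤ ⌊15/2⌋ = 7.
No neighbour of B does as well, so B is the unique centroid.

B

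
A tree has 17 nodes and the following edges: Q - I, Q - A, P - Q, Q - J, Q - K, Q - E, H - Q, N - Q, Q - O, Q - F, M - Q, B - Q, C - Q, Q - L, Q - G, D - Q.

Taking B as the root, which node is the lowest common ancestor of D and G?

Q

Ancestors of D (toward the root): D, Q, B.
Ancestors of G: G, Q, B.
The deepest node appearing in both lists is Q.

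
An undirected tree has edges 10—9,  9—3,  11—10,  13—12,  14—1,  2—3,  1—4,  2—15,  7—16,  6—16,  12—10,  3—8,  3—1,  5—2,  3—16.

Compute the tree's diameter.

6

Starting from 13, a farthest node is 7 at distance 6.
One longest path: 13-12-10-9-3-16-7.
So the diameter is 6.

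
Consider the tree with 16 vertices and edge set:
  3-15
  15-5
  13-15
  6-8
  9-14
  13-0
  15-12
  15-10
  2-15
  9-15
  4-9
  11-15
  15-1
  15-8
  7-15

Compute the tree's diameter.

Starting from 6, a farthest node is 0 at distance 4.
One longest path: 6-8-15-13-0.
So the diameter is 4.

4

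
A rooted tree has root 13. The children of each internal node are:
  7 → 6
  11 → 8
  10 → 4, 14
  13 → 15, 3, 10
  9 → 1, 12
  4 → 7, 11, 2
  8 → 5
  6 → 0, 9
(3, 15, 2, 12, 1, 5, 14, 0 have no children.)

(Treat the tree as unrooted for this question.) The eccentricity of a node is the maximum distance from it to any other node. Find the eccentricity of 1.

Distances from 1 peak at 7, attained at 5 (15, 3 also at distance 7).
1 – 9 – 6 – 7 – 4 – 11 – 8 – 5

7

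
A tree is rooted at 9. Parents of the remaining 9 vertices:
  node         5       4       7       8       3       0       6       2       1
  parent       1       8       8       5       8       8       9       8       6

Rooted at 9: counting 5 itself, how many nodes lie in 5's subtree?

5's subtree: {5, 8, 2, 7, 3, 0, 4}, size 7.

7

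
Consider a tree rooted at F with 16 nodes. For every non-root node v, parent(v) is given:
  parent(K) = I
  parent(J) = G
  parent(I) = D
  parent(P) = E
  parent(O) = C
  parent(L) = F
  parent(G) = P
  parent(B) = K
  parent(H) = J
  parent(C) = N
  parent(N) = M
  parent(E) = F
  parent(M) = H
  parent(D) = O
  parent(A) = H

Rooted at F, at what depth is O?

9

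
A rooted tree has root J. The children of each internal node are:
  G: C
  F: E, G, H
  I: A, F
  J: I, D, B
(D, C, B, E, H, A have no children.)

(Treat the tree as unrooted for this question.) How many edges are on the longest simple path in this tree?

5

BFS from B reaches C last, at distance 5; BFS from C confirms no node is farther.
Path: B–J–I–F–G–C.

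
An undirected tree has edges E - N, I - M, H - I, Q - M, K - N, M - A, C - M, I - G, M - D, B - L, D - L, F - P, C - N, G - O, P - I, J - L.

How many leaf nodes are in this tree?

The leaves are A, B, E, F, H, J, K, O, Q.
That is 9 leaves.

9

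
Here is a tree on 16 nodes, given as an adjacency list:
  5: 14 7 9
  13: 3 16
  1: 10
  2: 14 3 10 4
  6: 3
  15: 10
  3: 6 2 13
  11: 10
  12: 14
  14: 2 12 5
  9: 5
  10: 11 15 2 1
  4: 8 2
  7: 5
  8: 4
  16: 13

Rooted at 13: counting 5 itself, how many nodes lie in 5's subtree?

3

The subtree rooted at 5 contains: 5, 7, 9 — 3 nodes.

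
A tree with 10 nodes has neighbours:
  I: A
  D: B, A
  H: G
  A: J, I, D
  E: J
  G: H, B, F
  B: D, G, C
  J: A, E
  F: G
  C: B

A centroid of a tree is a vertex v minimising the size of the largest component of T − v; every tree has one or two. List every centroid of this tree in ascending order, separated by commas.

B, D

Delete D: the remaining components have sizes 5, 4. Max 5 ≤ 5, so D is a centroid.
B is adjacent to D and is also a centroid (the largest component after removing it is likewise 5).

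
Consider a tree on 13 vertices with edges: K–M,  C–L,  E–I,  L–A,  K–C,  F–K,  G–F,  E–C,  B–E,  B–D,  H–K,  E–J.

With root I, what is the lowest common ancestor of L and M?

L's ancestor chain is L, C, E, I and M's is M, K, C, E, I; they first meet at C.

C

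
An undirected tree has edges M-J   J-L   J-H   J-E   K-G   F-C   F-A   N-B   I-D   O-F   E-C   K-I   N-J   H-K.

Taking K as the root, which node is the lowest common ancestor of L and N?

J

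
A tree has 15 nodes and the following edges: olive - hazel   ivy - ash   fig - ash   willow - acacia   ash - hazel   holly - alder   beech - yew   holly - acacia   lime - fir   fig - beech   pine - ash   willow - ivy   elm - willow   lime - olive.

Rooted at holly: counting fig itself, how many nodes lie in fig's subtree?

3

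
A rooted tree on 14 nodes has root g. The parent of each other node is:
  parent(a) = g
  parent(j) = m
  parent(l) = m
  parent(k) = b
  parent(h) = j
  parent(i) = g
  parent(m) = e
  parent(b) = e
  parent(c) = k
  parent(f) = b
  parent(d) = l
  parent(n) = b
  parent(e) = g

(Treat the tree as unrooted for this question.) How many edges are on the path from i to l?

4

Walking from i: i – g – e – m – l. Length 4.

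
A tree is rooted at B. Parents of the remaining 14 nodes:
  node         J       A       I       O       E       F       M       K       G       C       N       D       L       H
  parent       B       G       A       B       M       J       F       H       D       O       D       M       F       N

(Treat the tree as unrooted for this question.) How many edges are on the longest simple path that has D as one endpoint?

6

The node farthest from D is C, via D-M-F-J-B-O-C — 6 edges.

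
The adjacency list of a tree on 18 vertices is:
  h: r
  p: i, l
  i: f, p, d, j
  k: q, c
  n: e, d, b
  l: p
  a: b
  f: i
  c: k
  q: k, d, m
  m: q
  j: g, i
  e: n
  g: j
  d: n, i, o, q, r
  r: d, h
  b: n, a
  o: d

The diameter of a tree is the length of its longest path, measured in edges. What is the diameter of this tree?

A longest path is g-j-i-d-n-b-a, with 6 edges.

6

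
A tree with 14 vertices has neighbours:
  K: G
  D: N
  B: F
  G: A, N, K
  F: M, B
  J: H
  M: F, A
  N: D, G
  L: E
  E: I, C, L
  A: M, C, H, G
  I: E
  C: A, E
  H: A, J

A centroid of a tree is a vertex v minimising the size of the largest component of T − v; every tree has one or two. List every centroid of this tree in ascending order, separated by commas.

A

Delete A: the remaining components have sizes 4, 4, 3, 2. Max 4 ≤ 7, so A is a centroid.
Every other node leaves some component of size > 7, so the centroid is unique.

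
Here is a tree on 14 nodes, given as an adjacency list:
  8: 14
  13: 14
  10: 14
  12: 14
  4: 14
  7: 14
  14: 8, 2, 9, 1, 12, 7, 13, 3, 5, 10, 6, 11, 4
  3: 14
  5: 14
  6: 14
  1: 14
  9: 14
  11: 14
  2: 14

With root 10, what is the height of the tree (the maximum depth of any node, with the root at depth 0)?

2

A deepest node is 4, reached by 10 – 14 – 4.
That path has 2 edges, so the height is 2.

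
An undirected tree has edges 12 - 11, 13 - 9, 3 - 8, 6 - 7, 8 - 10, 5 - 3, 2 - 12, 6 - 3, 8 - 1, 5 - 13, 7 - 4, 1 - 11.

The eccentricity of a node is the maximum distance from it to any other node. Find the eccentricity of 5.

6

A farthest node from 5 is 2.
The path 5–3–8–1–11–12–2 has 6 edges.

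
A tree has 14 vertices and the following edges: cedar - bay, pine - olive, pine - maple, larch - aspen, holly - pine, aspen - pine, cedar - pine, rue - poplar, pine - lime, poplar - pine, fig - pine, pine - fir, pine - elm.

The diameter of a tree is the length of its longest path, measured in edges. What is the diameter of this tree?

BFS from bay reaches larch last, at distance 4; BFS from larch confirms no node is farther.
Path: bay-cedar-pine-aspen-larch.

4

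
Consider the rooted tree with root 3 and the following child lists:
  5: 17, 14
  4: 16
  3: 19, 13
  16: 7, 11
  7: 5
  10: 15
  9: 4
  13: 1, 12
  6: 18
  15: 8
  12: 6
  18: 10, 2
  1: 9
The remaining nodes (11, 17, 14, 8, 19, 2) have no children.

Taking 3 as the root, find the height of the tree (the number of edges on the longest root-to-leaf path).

The longest root-to-leaf path is 3 → 13 → 1 → 9 → 4 → 16 → 7 → 5 → 17 (8 edges).

8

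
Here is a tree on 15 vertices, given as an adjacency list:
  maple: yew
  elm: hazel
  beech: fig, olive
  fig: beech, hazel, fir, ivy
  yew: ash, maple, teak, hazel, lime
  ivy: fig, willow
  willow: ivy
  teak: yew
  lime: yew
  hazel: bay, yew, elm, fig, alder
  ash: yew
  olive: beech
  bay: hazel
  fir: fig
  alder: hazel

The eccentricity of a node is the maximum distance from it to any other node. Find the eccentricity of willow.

Distances from willow peak at 5, attained at lime (maple, ash, teak also at distance 5).
willow – ivy – fig – hazel – yew – lime

5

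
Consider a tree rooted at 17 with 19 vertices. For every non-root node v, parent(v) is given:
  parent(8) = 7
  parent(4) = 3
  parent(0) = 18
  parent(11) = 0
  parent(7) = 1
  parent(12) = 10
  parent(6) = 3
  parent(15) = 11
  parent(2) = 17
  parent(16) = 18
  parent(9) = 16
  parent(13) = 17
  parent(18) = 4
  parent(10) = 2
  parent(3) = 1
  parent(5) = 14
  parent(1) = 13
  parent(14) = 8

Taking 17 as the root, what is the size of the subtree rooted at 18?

6

Descendants of 18 (including itself): 18, 0, 16, 11, 9, 15. That's 6.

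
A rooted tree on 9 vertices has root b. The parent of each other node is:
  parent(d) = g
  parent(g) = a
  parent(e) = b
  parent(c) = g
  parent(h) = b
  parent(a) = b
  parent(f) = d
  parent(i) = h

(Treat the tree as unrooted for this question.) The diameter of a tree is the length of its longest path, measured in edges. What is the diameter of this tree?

6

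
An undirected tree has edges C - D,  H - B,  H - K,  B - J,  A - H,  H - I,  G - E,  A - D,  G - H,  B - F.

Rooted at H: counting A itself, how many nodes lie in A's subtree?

3

The subtree rooted at A contains: A, D, C — 3 nodes.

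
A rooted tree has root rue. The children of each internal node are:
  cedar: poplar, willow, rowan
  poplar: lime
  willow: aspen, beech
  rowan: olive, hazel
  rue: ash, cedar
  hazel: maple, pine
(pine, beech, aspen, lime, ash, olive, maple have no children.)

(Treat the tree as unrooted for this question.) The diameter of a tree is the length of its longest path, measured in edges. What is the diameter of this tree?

5

BFS from maple reaches beech last, at distance 5; BFS from beech confirms no node is farther.
Path: maple–hazel–rowan–cedar–willow–beech.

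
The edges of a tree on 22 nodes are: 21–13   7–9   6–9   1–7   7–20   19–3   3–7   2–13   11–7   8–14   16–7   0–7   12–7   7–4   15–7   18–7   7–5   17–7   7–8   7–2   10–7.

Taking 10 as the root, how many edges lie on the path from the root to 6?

3

Path from 10 to 6: 10 – 7 – 9 – 6, which has 3 edges.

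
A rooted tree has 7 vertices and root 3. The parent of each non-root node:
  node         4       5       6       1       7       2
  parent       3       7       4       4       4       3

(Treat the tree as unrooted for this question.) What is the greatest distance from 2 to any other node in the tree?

4

Distances from 2 peak at 4, attained at 5.
2–3–4–7–5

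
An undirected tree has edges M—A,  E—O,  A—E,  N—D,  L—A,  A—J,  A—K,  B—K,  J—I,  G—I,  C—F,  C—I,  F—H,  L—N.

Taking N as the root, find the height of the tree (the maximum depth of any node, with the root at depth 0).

7

A deepest node is H, reached by N–L–A–J–I–C–F–H.
That path has 7 edges, so the height is 7.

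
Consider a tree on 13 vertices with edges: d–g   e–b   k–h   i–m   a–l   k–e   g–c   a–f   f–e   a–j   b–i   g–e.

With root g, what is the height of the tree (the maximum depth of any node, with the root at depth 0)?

m sits deepest: g–e–b–i–m — 4 edges from the root.

4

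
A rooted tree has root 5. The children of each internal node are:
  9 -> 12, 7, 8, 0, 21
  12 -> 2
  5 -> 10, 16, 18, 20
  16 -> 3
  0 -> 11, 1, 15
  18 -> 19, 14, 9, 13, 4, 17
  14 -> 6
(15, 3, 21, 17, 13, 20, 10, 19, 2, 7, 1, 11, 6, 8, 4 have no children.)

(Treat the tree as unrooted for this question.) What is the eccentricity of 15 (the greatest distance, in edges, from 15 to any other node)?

6

Distances from 15 peak at 6, attained at 3.
15–0–9–18–5–16–3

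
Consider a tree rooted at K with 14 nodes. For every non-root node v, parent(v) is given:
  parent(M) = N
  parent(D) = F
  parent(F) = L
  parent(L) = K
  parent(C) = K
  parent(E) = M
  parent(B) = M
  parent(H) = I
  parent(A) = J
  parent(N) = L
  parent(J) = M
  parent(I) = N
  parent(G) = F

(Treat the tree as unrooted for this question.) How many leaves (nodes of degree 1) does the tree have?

The leaves are A, B, C, D, E, G, H.
That is 7 leaves.

7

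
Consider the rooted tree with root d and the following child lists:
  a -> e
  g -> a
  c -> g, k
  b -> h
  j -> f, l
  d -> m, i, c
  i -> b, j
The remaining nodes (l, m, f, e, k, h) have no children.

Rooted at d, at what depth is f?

3

Path from d to f: d → i → j → f, which has 3 edges.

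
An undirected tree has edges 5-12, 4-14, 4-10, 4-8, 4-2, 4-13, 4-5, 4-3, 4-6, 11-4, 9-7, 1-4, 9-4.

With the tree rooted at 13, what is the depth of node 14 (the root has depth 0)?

Path from 13 to 14: 13 – 4 – 14, which has 2 edges.

2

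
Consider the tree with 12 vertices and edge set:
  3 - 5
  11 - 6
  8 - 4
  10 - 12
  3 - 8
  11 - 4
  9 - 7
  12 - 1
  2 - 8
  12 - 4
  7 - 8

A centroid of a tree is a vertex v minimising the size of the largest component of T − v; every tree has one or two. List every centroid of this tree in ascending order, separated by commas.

4, 8

Delete 4: the remaining components have sizes 6, 3, 2. Max 6 ≤ 6, so 4 is a centroid.
8 is adjacent to 4 and is also a centroid (the largest component after removing it is likewise 6).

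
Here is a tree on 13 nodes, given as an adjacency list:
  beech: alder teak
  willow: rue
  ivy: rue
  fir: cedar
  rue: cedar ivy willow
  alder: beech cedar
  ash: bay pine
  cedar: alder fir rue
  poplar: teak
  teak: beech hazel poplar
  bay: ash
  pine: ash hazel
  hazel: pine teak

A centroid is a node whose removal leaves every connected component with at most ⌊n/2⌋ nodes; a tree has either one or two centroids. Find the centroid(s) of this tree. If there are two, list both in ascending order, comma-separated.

beech

Delete beech: the remaining components have sizes 6, 6. Max 6 ≤ 6, so beech is a centroid.
Every other node leaves some component of size > 6, so the centroid is unique.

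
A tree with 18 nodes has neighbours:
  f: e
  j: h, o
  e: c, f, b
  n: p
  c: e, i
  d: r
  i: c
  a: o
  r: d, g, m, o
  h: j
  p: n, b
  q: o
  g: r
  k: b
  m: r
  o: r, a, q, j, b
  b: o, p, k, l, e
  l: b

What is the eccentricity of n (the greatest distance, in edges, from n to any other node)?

The node farthest from n is d (h, m, g, i also at distance 5), via n–p–b–o–r–d — 5 edges.

5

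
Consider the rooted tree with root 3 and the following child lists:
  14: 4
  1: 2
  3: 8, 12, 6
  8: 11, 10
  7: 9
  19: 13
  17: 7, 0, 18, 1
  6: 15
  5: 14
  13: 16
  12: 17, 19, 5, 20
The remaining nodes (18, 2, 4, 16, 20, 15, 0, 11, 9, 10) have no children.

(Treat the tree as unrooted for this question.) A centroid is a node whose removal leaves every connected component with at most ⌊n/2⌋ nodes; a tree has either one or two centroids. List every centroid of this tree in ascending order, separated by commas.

12

Removing 12 splits the tree into components of sizes 7, 6, 3, 3, 1; the largest is 7 ≤ ⌊21/2⌋ = 10.
No neighbour of 12 does as well, so 12 is the unique centroid.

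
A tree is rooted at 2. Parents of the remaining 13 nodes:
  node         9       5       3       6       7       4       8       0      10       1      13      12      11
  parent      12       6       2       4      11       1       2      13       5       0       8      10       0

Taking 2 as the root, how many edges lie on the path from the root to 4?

Path from 2 to 4: 2 – 8 – 13 – 0 – 1 – 4, which has 5 edges.

5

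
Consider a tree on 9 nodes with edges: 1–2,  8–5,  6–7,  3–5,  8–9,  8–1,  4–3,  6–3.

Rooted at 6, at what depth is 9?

4

Path from 6 to 9: 6 → 3 → 5 → 8 → 9, which has 4 edges.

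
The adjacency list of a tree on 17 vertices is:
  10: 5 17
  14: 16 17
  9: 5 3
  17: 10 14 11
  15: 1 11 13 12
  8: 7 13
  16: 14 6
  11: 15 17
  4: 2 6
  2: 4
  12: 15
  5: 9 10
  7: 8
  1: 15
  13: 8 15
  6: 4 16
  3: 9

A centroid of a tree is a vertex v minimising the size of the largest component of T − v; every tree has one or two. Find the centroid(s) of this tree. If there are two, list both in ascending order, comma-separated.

17

If 17 is removed the pieces have sizes 7, 5, 4, all ≤ ⌊17/2⌋ = 8.
Every other node leaves some component of size > 8, so the centroid is unique.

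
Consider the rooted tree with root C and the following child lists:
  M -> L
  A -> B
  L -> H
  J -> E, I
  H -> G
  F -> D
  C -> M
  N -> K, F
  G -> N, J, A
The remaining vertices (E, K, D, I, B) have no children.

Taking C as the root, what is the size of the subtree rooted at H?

11

H's subtree: {H, G, N, A, J, F, K, B, E, I, D}, size 11.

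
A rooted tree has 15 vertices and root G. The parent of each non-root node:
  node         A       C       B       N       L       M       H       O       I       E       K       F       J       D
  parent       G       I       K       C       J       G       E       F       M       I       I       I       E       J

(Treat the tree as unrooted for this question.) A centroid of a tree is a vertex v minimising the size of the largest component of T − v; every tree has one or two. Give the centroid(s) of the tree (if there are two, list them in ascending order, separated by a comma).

If I is removed the pieces have sizes 5, 3, 2, 2, 2, all ≤ ⌊15/2⌋ = 7.
No neighbour of I does as well, so I is the unique centroid.

I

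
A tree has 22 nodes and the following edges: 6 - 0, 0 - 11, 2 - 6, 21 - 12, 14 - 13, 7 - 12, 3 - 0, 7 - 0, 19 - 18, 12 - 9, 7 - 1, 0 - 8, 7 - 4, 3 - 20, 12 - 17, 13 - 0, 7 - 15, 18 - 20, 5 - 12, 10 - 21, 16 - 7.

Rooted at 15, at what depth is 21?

15 → 7 → 12 → 21 — 3 edges.

3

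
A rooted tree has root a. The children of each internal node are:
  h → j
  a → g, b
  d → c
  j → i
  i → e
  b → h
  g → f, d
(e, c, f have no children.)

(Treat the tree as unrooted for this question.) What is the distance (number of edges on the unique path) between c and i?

7

c – d – g – a – b – h – j – i: 7 edges.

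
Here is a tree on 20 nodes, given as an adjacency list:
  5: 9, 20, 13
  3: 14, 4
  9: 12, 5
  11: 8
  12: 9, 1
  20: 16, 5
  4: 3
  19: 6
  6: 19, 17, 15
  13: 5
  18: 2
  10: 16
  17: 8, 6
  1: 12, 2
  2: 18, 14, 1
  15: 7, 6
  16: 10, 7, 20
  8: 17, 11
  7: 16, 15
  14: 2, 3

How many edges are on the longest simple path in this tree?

15

BFS from 11 reaches 4 last, at distance 15; BFS from 4 confirms no node is farther.
Path: 11–8–17–6–15–7–16–20–5–9–12–1–2–14–3–4.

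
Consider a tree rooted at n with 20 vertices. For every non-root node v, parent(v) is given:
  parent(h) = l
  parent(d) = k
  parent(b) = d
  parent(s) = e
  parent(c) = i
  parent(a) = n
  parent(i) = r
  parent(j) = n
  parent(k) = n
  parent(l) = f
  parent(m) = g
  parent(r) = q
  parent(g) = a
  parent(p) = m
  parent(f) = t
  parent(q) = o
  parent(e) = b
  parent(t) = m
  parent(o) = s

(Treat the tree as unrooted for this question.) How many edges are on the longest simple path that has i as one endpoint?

The node farthest from i is h, via i-r-q-o-s-e-b-d-k-n-a-g-m-t-f-l-h — 16 edges.

16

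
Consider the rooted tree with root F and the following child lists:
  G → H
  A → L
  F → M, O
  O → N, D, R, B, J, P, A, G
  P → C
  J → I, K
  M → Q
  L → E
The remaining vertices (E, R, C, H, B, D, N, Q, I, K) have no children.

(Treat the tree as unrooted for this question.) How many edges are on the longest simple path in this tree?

6

Starting from E, a farthest node is Q at distance 6.
One longest path: E–L–A–O–F–M–Q.
So the diameter is 6.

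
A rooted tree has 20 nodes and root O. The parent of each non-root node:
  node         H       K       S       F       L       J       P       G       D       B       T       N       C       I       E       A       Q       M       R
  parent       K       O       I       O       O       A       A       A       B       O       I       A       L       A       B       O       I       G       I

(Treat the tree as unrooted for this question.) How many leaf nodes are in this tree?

Degree-1 nodes: C, D, E, F, H, J, M, N, P, Q, R, S, T — 13 of them.

13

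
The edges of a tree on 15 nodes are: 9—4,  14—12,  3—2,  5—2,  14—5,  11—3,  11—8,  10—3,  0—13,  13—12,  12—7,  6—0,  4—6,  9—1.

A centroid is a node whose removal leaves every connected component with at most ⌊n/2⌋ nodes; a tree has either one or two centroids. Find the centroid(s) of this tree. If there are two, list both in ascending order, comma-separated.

12

Delete 12: the remaining components have sizes 7, 6, 1. Max 7 ≤ 7, so 12 is a centroid.
No neighbour of 12 does as well, so 12 is the unique centroid.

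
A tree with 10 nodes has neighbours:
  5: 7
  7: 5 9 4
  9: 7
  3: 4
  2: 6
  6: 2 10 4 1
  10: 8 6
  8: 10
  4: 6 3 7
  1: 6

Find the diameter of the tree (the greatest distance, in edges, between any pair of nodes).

A longest path is 8-10-6-4-7-5, with 5 edges.

5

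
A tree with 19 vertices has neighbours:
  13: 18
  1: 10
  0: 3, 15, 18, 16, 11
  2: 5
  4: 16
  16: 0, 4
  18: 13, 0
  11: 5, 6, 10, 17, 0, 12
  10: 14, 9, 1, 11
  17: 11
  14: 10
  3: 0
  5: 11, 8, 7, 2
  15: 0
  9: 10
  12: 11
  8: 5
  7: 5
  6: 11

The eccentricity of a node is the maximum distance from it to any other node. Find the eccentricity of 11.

3

A farthest node from 11 is 4 (13 also at distance 3).
The path 11–0–16–4 has 3 edges.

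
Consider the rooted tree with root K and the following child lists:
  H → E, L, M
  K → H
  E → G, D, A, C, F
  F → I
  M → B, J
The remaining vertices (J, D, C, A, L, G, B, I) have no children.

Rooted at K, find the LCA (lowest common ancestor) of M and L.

H

Ancestors of M (toward the root): M, H, K.
Ancestors of L: L, H, K.
The deepest node appearing in both lists is H.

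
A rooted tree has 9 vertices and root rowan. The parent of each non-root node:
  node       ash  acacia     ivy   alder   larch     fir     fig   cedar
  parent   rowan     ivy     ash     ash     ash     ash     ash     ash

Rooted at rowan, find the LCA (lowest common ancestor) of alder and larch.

ash

Path alder→root: alder ash rowan; path larch→root: larch ash rowan.
First common node: ash.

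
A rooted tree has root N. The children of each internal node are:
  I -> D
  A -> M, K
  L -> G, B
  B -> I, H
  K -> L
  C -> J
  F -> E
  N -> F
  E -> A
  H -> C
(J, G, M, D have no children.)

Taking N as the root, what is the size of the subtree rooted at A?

11

Descendants of A (including itself): A, K, M, L, B, G, I, H, D, C, J. That's 11.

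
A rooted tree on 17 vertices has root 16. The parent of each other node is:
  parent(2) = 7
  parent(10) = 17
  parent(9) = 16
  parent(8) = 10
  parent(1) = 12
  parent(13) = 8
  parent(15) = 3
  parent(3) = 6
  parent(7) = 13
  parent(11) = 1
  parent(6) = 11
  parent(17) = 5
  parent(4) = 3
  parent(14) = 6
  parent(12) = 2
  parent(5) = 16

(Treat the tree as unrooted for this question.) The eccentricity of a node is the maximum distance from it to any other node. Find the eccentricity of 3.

13

Distances from 3 peak at 13, attained at 9.
3–6–11–1–12–2–7–13–8–10–17–5–16–9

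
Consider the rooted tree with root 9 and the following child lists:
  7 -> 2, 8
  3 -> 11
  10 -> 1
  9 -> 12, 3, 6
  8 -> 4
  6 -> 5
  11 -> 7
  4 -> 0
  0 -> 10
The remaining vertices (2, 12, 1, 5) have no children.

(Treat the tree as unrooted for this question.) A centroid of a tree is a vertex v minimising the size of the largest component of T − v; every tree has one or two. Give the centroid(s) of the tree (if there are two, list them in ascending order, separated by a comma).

If 7 is removed the pieces have sizes 6, 5, 1, all ≤ ⌊13/2⌋ = 6.
Every other node leaves some component of size > 6, so the centroid is unique.

7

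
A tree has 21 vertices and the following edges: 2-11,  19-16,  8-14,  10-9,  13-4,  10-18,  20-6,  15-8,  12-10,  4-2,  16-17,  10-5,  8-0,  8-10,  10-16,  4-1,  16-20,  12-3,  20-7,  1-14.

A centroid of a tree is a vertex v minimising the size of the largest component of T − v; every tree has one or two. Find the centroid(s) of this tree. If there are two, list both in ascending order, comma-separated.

Delete 10: the remaining components have sizes 9, 6, 2, 1, 1, 1. Max 9 ≤ 10, so 10 is a centroid.
No neighbour of 10 does as well, so 10 is the unique centroid.

10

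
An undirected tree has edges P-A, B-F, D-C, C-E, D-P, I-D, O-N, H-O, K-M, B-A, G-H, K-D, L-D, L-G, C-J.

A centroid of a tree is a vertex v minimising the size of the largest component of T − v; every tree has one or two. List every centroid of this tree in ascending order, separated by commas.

If D is removed the pieces have sizes 5, 4, 3, 2, 1, all ≤ ⌊16/2⌋ = 8.
No neighbour of D does as well, so D is the unique centroid.

D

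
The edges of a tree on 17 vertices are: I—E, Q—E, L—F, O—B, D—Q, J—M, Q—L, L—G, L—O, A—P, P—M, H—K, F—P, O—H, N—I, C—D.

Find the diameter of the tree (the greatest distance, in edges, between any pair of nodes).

BFS from N reaches J last, at distance 8; BFS from J confirms no node is farther.
Path: N - I - E - Q - L - F - P - M - J.

8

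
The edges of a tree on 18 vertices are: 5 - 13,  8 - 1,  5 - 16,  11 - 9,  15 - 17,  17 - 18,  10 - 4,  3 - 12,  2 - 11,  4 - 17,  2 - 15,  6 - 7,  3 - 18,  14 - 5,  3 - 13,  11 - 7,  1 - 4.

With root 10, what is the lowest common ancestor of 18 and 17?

17

Path 18→root: 18 17 4 10; path 17→root: 17 4 10.
First common node: 17.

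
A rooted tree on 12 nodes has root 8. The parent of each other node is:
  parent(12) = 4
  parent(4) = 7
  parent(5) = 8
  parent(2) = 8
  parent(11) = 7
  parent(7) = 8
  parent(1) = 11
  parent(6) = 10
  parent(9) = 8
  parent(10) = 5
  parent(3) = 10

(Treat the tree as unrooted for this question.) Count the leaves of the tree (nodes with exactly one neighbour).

6

Exactly 6 nodes have a single neighbour: 1, 2, 3, 6, 9, 12.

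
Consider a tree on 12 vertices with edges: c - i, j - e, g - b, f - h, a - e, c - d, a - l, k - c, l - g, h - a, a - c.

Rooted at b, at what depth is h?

4

b – g – l – a – h — 4 edges.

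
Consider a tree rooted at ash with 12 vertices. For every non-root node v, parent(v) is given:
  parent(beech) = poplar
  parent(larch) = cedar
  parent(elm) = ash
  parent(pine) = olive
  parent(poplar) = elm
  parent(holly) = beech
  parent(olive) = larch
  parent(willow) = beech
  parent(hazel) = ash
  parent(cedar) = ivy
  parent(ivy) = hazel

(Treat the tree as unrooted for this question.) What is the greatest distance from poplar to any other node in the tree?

The node farthest from poplar is pine, via poplar-elm-ash-hazel-ivy-cedar-larch-olive-pine — 8 edges.

8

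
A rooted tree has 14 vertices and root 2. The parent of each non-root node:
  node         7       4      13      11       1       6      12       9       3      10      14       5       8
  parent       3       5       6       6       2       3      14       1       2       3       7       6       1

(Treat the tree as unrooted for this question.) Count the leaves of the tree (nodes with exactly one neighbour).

7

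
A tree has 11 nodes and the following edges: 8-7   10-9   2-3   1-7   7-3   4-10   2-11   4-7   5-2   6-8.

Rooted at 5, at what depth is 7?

3

5 – 2 – 3 – 7 — 3 edges.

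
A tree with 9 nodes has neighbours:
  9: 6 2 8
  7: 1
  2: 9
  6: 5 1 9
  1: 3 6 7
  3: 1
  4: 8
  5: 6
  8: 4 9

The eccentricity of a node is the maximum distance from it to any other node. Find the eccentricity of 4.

5

Distances from 4 peak at 5, attained at 7 (3 also at distance 5).
4–8–9–6–1–7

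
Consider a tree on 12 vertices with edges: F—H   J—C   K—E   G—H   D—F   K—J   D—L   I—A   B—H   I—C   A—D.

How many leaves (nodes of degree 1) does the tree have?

Exactly 4 nodes have a single neighbour: B, E, G, L.

4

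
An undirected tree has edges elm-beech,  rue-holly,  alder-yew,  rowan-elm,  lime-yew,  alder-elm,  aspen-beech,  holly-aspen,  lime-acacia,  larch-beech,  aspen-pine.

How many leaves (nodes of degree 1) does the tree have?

5

The leaves are acacia, larch, pine, rowan, rue.
That is 5 leaves.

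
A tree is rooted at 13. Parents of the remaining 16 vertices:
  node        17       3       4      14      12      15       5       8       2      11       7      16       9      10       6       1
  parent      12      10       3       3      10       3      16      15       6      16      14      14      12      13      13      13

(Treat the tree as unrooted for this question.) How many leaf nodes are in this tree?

Degree-1 nodes: 1, 2, 4, 5, 7, 8, 9, 11, 17 — 9 of them.

9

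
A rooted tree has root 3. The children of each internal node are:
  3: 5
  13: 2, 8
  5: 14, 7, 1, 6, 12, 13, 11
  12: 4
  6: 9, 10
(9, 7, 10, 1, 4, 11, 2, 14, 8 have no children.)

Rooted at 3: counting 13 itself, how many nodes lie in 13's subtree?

3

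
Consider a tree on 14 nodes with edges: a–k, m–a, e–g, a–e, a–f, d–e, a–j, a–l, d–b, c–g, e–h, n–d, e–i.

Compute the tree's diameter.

4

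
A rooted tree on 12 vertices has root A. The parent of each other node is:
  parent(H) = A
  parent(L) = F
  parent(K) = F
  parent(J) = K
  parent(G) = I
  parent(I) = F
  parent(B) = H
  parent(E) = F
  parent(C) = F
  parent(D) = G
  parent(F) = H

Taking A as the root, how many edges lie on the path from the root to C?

3

Climbing from C to the root: C–F–H–A. That's 3 steps.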